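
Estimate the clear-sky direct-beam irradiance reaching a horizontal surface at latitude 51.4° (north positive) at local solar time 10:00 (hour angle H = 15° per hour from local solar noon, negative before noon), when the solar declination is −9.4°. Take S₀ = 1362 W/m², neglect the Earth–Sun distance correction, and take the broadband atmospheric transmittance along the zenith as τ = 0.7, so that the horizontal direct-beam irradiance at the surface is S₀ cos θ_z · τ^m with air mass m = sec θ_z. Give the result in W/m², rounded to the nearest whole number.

Hour angle H = 15° × (10 − 12) = -30.00°.
cos θ_z = sin φ sin δ + cos φ cos δ cos H = (0.7815)(-0.1633) + (0.6239)(0.9866)(0.8660) = 0.4054.
Air mass m = 1/cos θ_z = 1/0.4054 = 2.467; τ^m = 0.7^2.467 = 0.4148.
Surface direct beam = 1362 × 0.4054 × 0.4148 = 229.03 W/m².

229 W/m²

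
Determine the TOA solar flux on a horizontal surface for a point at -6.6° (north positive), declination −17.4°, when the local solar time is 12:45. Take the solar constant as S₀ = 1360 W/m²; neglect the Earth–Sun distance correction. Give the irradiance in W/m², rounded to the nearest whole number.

1311 W/m²

Hour angle H = 15° × (12.75 − 12) = 11.25°.
cos θ_z = sin φ sin δ + cos φ cos δ cos H = (-0.1149)(-0.2990) + (0.9934)(0.9542)(0.9808) = 0.9641.
Top-of-atmosphere irradiance = S₀ cos θ_z = 1360 × 0.9641 = 1311.18 W/m².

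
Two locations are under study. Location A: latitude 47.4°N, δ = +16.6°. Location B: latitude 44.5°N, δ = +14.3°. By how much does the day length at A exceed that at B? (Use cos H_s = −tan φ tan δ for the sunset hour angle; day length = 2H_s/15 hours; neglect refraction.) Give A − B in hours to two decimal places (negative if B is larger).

+0.59 h

A: H_s = arccos(−tan 47.4° · tan 16.6°) = 108.92°, so 2H_s/15 = 14.5227 h.
B: H_s = arccos(−tan 44.5° · tan 14.3°) = 104.51°, so 2H_s/15 = 13.9347 h.
A − B = 14.5227 − 13.9347 = 0.5880 h.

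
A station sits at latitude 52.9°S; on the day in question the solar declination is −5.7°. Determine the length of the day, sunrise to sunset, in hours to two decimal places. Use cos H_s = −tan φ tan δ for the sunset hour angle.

13.01 hours

The sunset hour angle satisfies cos H_s = −tan φ tan δ = -0.1320, giving H_s = 97.59°.
Day length = 2 H_s / 15° h⁻¹ = 195.18° / 15 = 13.012 h.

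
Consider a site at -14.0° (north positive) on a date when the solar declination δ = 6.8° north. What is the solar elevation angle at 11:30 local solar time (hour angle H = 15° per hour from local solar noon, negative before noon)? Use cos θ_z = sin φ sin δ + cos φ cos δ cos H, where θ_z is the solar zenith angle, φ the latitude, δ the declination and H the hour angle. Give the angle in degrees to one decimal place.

Hour angle H = 15° × (11.5 − 12) = -7.50°.
With φ = -14.0°, δ = 6.8°, H = -7.50°: sin φ sin δ = -0.0286, cos φ cos δ cos H = 0.9552, so cos θ_z = 0.9266.
θ_z = arccos(0.9266) = 22.09°, so the elevation is 90° − 22.09° = 67.91°.

67.9°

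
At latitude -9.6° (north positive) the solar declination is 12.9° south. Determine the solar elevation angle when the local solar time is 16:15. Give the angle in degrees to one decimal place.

27.5°

Hour angle H = 15° × (16.25 − 12) = 63.75°.
With φ = -9.6°, δ = -12.9°, H = 63.75°: sin φ sin δ = 0.0372, cos φ cos δ cos H = 0.4251, so cos θ_z = 0.4623.
θ_z = arccos(0.4623) = 62.46°, so the elevation is 90° − 62.46° = 27.54°.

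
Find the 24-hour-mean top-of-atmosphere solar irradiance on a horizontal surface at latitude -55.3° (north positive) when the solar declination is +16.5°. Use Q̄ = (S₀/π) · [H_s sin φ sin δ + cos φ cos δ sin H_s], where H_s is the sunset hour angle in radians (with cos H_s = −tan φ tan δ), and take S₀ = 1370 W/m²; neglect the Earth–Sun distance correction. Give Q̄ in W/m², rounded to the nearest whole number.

100 W/m²

−tan φ tan δ = −(-1.4442)(0.2962) = 0.4278; H_s = arccos(0.4278) = 64.67°. In radians, H_s = 1.1287.
H_s sin φ sin δ = 1.1287 × -0.8221 × 0.2840 = -0.2635.
cos φ cos δ sin H_s = 0.5693 × 0.9588 × 0.9039 = 0.4934.
Q̄ = (1370/π) × (-0.2635 + 0.4934) = 436.08 × 0.2299 = 100.25 W/m².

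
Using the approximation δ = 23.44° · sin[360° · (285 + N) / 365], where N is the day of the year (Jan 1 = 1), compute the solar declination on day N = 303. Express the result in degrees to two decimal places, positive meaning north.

360 × (285 + 303) / 365 = 579.945°; sin(579.945°) = -0.6421.
δ = 23.44 × -0.6421 = -15.051° ≈ -15.05°.

-15.05°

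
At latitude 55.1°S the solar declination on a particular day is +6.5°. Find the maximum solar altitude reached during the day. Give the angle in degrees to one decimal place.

28.4°

At local solar noon the hour angle is zero, so the elevation is 90° − |φ − δ| = 90° − |-55.1° − (6.5°)| = 90° − 61.6° = 28.4°.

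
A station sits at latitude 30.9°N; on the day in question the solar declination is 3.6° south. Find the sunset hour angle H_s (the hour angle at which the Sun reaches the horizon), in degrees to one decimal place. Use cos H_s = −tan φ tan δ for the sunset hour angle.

87.8°

The sunset hour angle satisfies cos H_s = −tan φ tan δ = 0.0377, giving H_s = 87.84°.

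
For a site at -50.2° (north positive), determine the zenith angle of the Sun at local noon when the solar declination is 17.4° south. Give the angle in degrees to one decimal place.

32.8°

At local solar noon the hour angle is zero, so the zenith angle is |φ − δ| = |-50.2° − (-17.4°)| = 32.8°.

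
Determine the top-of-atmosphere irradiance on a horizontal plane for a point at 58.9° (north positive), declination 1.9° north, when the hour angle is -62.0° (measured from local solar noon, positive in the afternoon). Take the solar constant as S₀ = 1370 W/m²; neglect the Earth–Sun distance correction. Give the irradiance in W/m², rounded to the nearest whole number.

371 W/m²

With φ = 58.9°, δ = 1.9°, H = -62.00°: sin φ sin δ = 0.0284, cos φ cos δ cos H = 0.2424, so cos θ_z = 0.2708.
Top-of-atmosphere irradiance = S₀ cos θ_z = 1370 × 0.2708 = 371.00 W/m².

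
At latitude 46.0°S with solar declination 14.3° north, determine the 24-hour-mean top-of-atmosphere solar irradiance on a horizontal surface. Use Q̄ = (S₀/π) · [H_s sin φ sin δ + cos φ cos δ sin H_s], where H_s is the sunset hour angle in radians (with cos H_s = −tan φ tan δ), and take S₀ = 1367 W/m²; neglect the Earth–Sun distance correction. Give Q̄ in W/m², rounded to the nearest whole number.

182 W/m²

The sunset hour angle satisfies cos H_s = −tan φ tan δ = 0.2640, giving H_s = 74.69°. In radians, H_s = 1.3036.
H_s sin φ sin δ = 1.3036 × -0.7193 × 0.2470 = -0.2316.
cos φ cos δ sin H_s = 0.6947 × 0.9690 × 0.9645 = 0.6493.
Q̄ = (1367/π) × (-0.2316 + 0.6493) = 435.13 × 0.4177 = 181.75 W/m².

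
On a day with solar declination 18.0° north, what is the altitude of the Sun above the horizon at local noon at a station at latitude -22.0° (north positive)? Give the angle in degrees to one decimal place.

50.0°

At local solar noon the hour angle is zero, so the elevation is 90° − |φ − δ| = 90° − |-22.0° − (18.0°)| = 90° − 40.0° = 50.0°.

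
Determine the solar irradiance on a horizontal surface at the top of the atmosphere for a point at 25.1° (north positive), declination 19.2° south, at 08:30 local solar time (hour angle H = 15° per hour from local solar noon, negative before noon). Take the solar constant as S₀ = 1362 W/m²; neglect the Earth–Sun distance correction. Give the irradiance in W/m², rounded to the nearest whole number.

519 W/m²

Hour angle H = 15° × (8.5 − 12) = -52.50°.
cos θ_z = sin(25.1°) sin(-19.2°) + cos(25.1°) cos(-19.2°) cos(-52.50°) = -0.1395 + 0.5206 = 0.3811.
Top-of-atmosphere irradiance = S₀ cos θ_z = 1362 × 0.3811 = 519.06 W/m².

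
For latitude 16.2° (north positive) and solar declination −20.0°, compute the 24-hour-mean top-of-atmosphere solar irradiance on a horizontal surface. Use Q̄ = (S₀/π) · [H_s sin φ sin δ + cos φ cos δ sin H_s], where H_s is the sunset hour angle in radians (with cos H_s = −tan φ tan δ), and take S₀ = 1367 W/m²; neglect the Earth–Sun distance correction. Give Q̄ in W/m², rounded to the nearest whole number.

−tan φ tan δ = −(0.2905)(-0.3640) = 0.1057; H_s = arccos(0.1057) = 83.93°. In radians, H_s = 1.4649.
H_s sin φ sin δ = 1.4649 × 0.2790 × -0.3420 = -0.1398.
cos φ cos δ sin H_s = 0.9603 × 0.9397 × 0.9944 = 0.8973.
Q̄ = (1367/π) × (-0.1398 + 0.8973) = 435.13 × 0.7575 = 329.61 W/m².

330 W/m²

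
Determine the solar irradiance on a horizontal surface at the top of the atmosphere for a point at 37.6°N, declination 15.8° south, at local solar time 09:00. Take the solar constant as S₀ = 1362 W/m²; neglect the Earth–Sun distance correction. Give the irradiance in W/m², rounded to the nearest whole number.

Hour angle H = 15° × (9 − 12) = -45.00°.
cos θ_z = sin(37.6°) sin(-15.8°) + cos(37.6°) cos(-15.8°) cos(-45.00°) = -0.1661 + 0.5391 = 0.3730.
Top-of-atmosphere irradiance = S₀ cos θ_z = 1362 × 0.3730 = 508.03 W/m².

508 W/m²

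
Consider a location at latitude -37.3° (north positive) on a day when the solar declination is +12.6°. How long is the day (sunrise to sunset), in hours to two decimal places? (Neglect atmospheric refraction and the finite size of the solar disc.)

10.69 hours

−tan φ tan δ = −(-0.7618)(0.2235) = 0.1703; H_s = arccos(0.1703) = 80.19°.
Day length = 2 H_s / 15° h⁻¹ = 160.38° / 15 = 10.692 h.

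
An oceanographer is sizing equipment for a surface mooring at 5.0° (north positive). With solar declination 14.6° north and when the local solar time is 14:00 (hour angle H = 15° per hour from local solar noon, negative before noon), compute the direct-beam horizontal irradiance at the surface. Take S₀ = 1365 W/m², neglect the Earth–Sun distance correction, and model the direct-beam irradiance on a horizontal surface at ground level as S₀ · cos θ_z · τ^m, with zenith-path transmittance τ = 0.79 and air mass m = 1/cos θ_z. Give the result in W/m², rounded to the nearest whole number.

Hour angle H = 15° × (14 − 12) = 30.00°.
cos θ_z = sin(5.0°) sin(14.6°) + cos(5.0°) cos(14.6°) cos(30.00°) = 0.0220 + 0.8349 = 0.8569.
Air mass m = 1/cos θ_z = 1/0.8569 = 1.167; τ^m = 0.79^1.167 = 0.7595.
Surface direct beam = 1365 × 0.8569 × 0.7595 = 888.36 W/m².

888 W/m²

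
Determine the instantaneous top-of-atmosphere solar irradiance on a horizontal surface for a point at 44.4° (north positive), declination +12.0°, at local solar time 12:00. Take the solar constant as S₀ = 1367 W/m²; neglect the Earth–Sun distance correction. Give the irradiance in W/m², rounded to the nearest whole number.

1154 W/m²

Hour angle H = 15° × (12 − 12) = 0.00°.
cos θ_z = sin(44.4°) sin(12.0°) + cos(44.4°) cos(12.0°) cos(0.00°) = 0.1455 + 0.6989 = 0.8444.
Top-of-atmosphere irradiance = S₀ cos θ_z = 1367 × 0.8444 = 1154.29 W/m².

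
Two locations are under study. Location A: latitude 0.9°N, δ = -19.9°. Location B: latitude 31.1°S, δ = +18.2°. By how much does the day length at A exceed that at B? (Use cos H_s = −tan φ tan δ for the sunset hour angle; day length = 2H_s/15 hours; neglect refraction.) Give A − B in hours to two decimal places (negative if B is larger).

A: H_s = arccos(−tan 0.9° · tan -19.9°) = 89.67°, so 2H_s/15 = 11.9560 h.
B: H_s = arccos(−tan -31.1° · tan 18.2°) = 78.56°, so 2H_s/15 = 10.4747 h.
A − B = 11.9560 − 10.4747 = 1.4813 h.

+1.48 h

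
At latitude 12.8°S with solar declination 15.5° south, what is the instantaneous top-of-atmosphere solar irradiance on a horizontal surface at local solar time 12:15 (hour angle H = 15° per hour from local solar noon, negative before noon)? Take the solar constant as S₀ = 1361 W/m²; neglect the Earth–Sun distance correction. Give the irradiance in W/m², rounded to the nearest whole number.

Hour angle H = 15° × (12.25 − 12) = 3.75°.
cos θ_z = sin(-12.8°) sin(-15.5°) + cos(-12.8°) cos(-15.5°) cos(3.75°) = 0.0592 + 0.9377 = 0.9969.
Top-of-atmosphere irradiance = S₀ cos θ_z = 1361 × 0.9969 = 1356.78 W/m².

1357 W/m²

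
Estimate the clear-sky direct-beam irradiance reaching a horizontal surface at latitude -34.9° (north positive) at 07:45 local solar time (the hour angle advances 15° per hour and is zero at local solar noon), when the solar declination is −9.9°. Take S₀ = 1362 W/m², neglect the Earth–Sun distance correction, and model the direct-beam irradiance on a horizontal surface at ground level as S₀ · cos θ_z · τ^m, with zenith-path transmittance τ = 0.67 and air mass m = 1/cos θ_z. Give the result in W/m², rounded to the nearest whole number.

Hour angle H = 15° × (7.75 − 12) = -63.75°.
cos θ_z = sin φ sin δ + cos φ cos δ cos H = (-0.5721)(-0.1719) + (0.8202)(0.9851)(0.4423) = 0.4557.
Air mass m = 1/cos θ_z = 1/0.4557 = 2.194; τ^m = 0.67^2.194 = 0.4153.
Surface direct beam = 1362 × 0.4557 × 0.4153 = 257.76 W/m².

258 W/m²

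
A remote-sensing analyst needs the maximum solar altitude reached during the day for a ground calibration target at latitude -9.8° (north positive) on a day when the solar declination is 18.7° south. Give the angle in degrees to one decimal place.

At local solar noon the hour angle is zero, so the elevation is 90° − |φ − δ| = 90° − |-9.8° − (-18.7°)| = 90° − 8.9° = 81.1°.

81.1°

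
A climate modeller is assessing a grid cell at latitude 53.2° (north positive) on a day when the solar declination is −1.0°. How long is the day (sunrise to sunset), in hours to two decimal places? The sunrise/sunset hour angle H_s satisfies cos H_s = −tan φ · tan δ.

11.82 hours

−tan φ tan δ = −(1.3367)(-0.0175) = 0.0234; H_s = arccos(0.0234) = 88.66°.
Day length = 2 H_s / 15° h⁻¹ = 177.32° / 15 = 11.821 h.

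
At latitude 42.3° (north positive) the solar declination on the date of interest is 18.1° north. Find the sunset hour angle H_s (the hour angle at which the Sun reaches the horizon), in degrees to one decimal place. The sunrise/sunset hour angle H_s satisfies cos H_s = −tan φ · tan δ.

−tan φ tan δ = −(0.9099)(0.3269) = -0.2974; H_s = arccos(-0.2974) = 107.30°.

107.3°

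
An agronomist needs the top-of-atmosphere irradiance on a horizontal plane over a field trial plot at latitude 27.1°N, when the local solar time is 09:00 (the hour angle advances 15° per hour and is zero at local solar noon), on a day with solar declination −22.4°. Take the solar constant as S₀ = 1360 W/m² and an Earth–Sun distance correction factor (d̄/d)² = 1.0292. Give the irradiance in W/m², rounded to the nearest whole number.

572 W/m²

Hour angle H = 15° × (9 − 12) = -45.00°.
With φ = 27.1°, δ = -22.4°, H = -45.00°: sin φ sin δ = -0.1736, cos φ cos δ cos H = 0.5820, so cos θ_z = 0.4084.
Top-of-atmosphere irradiance = S₀ (d̄/d)² cos θ_z = 1360 × 1.0292 × 0.4084 = 571.64 W/m².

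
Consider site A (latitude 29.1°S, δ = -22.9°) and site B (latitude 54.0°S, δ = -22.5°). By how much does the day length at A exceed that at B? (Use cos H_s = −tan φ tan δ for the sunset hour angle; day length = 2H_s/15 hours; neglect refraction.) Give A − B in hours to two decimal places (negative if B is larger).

A: H_s = arccos(−tan -29.1° · tan -22.9°) = 103.60°, so 2H_s/15 = 13.8133 h.
B: H_s = arccos(−tan -54.0° · tan -22.5°) = 124.76°, so 2H_s/15 = 16.6347 h.
A − B = 13.8133 − 16.6347 = -2.8214 h.

-2.82 h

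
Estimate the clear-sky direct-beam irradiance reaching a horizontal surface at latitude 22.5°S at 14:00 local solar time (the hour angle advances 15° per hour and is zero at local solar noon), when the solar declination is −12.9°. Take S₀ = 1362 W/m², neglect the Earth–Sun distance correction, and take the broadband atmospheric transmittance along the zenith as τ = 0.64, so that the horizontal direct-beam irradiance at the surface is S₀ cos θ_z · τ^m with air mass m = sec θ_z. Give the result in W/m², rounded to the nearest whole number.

704 W/m²

Hour angle H = 15° × (14 − 12) = 30.00°.
cos θ_z = sin(-22.5°) sin(-12.9°) + cos(-22.5°) cos(-12.9°) cos(30.00°) = 0.0854 + 0.7799 = 0.8653.
Air mass m = 1/cos θ_z = 1/0.8653 = 1.156; τ^m = 0.64^1.156 = 0.5970.
Surface direct beam = 1362 × 0.8653 × 0.5970 = 703.59 W/m².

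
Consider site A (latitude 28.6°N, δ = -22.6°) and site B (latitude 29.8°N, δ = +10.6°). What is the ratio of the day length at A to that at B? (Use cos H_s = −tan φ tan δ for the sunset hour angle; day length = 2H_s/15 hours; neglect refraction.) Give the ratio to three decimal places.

A: H_s = arccos(−tan 28.6° · tan -22.6°) = 76.88°, so 2H_s/15 = 10.2507 h.
B: H_s = arccos(−tan 29.8° · tan 10.6°) = 96.15°, so 2H_s/15 = 12.8200 h.
Ratio A/B = 10.2507 / 12.8200 = 0.7996.

0.800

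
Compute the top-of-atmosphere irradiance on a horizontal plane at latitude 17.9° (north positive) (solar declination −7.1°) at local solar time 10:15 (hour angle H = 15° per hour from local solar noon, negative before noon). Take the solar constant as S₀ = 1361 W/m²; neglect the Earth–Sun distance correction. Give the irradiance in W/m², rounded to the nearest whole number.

1101 W/m²

Hour angle H = 15° × (10.25 − 12) = -26.25°.
With φ = 17.9°, δ = -7.1°, H = -26.25°: sin φ sin δ = -0.0380, cos φ cos δ cos H = 0.8469, so cos θ_z = 0.8089.
Top-of-atmosphere irradiance = S₀ cos θ_z = 1361 × 0.8089 = 1100.91 W/m².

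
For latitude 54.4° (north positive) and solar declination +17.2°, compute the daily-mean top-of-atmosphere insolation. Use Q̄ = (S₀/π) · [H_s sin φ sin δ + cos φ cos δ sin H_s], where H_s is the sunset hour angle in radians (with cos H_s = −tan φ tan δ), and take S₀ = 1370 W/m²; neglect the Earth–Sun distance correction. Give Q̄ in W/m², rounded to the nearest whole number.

cos H_s = −tan(54.4°) · tan(17.2°) = -0.4324, so H_s = arccos(-0.4324) = 115.62°. In radians, H_s = 2.0179.
H_s sin φ sin δ = 2.0179 × 0.8131 × 0.2957 = 0.4852.
cos φ cos δ sin H_s = 0.5821 × 0.9553 × 0.9017 = 0.5014.
Q̄ = (1370/π) × (0.4852 + 0.5014) = 436.08 × 0.9866 = 430.24 W/m².

430 W/m²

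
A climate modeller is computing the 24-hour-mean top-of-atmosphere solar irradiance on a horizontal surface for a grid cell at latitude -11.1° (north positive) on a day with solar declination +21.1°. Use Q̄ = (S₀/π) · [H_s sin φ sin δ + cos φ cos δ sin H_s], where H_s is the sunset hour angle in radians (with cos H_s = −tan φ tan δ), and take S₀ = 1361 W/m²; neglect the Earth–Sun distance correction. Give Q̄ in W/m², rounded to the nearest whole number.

The sunset hour angle satisfies cos H_s = −tan φ tan δ = 0.0757, giving H_s = 85.66°. In radians, H_s = 1.4950.
H_s sin φ sin δ = 1.4950 × -0.1925 × 0.3600 = -0.1036.
cos φ cos δ sin H_s = 0.9813 × 0.9330 × 0.9971 = 0.9129.
Q̄ = (1361/π) × (-0.1036 + 0.9129) = 433.22 × 0.8093 = 350.60 W/m².

351 W/m²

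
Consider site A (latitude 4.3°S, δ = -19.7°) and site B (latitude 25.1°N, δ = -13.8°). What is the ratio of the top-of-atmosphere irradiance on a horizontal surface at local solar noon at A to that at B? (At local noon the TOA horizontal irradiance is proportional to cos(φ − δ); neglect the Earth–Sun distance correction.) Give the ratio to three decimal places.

A: cos θ_z = cos(-4.3° − (-19.7°)) = 0.9641.
B: cos θ_z = cos(25.1° − (-13.8°)) = 0.7782.
Ratio A/B = 0.9641 / 0.7782 = 1.2389.

1.239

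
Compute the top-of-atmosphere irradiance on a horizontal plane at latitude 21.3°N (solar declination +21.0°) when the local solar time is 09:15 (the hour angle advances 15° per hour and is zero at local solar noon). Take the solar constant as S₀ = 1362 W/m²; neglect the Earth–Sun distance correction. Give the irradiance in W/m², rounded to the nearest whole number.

Hour angle H = 15° × (9.25 − 12) = -41.25°.
cos θ_z = sin φ sin δ + cos φ cos δ cos H = (0.3633)(0.3584) + (0.9317)(0.9336)(0.7518) = 0.7841.
Top-of-atmosphere irradiance = S₀ cos θ_z = 1362 × 0.7841 = 1067.94 W/m².

1068 W/m²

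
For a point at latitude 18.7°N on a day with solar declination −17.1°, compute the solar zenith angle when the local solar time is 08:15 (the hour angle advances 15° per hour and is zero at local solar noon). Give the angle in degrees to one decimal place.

Hour angle H = 15° × (8.25 − 12) = -56.25°.
With φ = 18.7°, δ = -17.1°, H = -56.25°: sin φ sin δ = -0.0943, cos φ cos δ cos H = 0.5030, so cos θ_z = 0.4087.
θ_z = arccos(0.4087) = 65.88°.

65.9°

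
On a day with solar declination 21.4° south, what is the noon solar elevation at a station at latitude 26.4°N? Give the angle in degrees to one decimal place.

42.2°

At local solar noon the hour angle is zero, so the elevation is 90° − |φ − δ| = 90° − |26.4° − (-21.4°)| = 90° − 47.8° = 42.2°.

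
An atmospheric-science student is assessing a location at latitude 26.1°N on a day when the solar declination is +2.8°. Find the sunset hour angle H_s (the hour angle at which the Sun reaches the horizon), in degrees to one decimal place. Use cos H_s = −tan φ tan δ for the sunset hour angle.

91.4°

cos H_s = −tan(26.1°) · tan(2.8°) = -0.0240, so H_s = arccos(-0.0240) = 91.38°.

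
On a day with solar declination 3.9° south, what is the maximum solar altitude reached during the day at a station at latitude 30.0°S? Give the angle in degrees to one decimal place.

At local solar noon the hour angle is zero, so the elevation is 90° − |φ − δ| = 90° − |-30.0° − (-3.9°)| = 90° − 26.1° = 63.9°.

63.9°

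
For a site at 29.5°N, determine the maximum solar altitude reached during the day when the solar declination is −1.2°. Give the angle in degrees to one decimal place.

59.3°

At local solar noon the hour angle is zero, so the elevation is 90° − |φ − δ| = 90° − |29.5° − (-1.2°)| = 90° − 30.7° = 59.3°.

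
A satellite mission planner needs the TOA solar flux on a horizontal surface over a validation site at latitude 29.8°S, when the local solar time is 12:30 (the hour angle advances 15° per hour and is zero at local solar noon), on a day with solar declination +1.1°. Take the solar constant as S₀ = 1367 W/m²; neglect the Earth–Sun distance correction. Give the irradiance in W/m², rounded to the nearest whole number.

Hour angle H = 15° × (12.5 − 12) = 7.50°.
cos θ_z = sin(-29.8°) sin(1.1°) + cos(-29.8°) cos(1.1°) cos(7.50°) = -0.0095 + 0.8602 = 0.8507.
Top-of-atmosphere irradiance = S₀ cos θ_z = 1367 × 0.8507 = 1162.91 W/m².

1163 W/m²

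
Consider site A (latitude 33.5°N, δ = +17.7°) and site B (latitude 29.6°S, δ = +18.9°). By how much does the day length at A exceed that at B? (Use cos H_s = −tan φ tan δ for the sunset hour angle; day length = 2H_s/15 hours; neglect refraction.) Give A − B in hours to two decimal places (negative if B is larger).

A: H_s = arccos(−tan 33.5° · tan 17.7°) = 102.19°, so 2H_s/15 = 13.6253 h.
B: H_s = arccos(−tan -29.6° · tan 18.9°) = 78.78°, so 2H_s/15 = 10.5040 h.
A − B = 13.6253 − 10.5040 = 3.1213 h.

+3.12 h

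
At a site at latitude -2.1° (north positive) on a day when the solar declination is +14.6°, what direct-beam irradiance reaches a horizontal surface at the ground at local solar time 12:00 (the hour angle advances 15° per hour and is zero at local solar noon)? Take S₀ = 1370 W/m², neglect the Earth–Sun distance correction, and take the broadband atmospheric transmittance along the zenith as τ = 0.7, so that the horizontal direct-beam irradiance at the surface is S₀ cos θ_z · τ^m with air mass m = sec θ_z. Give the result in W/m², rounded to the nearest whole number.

904 W/m²

Hour angle H = 15° × (12 − 12) = 0.00°.
With φ = -2.1°, δ = 14.6°, H = 0.00°: sin φ sin δ = -0.0092, cos φ cos δ cos H = 0.9671, so cos θ_z = 0.9579.
Air mass m = 1/cos θ_z = 1/0.9579 = 1.044; τ^m = 0.7^1.044 = 0.6891.
Surface direct beam = 1370 × 0.9579 × 0.6891 = 904.32 W/m².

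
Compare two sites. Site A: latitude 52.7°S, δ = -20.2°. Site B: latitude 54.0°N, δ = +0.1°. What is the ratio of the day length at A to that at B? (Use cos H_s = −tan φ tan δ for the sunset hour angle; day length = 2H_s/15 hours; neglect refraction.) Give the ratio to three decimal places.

A: H_s = arccos(−tan -52.7° · tan -20.2°) = 118.88°, so 2H_s/15 = 15.8507 h.
B: H_s = arccos(−tan 54.0° · tan 0.1°) = 90.14°, so 2H_s/15 = 12.0187 h.
Ratio A/B = 15.8507 / 12.0187 = 1.3188.

1.319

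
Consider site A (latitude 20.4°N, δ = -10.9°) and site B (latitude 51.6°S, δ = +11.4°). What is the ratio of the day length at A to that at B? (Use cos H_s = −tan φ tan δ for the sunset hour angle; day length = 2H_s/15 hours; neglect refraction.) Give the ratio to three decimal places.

A: H_s = arccos(−tan 20.4° · tan -10.9°) = 85.89°, so 2H_s/15 = 11.4520 h.
B: H_s = arccos(−tan -51.6° · tan 11.4°) = 75.26°, so 2H_s/15 = 10.0347 h.
Ratio A/B = 11.4520 / 10.0347 = 1.1412.

1.141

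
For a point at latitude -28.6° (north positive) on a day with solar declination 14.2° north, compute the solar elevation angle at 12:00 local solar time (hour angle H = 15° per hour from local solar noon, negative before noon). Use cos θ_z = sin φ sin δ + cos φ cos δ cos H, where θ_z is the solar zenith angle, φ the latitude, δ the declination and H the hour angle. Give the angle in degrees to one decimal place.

Hour angle H = 15° × (12 − 12) = 0.00°.
With φ = -28.6°, δ = 14.2°, H = 0.00°: sin φ sin δ = -0.1174, cos φ cos δ cos H = 0.8512, so cos θ_z = 0.7338.
θ_z = arccos(0.7338) = 42.79°, so the elevation is 90° − 42.79° = 47.21°.

47.2°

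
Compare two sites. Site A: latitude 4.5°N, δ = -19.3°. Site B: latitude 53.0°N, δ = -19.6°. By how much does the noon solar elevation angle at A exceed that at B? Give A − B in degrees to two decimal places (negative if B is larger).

A: 90° − |4.5 − (-19.3)| = 66.20°.
B: 90° − |53.0 − (-19.6)| = 17.40°.
A − B = 66.20 − 17.40 = 48.80°.

+48.80°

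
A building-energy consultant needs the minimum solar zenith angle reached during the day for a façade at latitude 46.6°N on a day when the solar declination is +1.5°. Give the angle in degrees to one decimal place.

At local solar noon the hour angle is zero, so the zenith angle is |φ − δ| = |46.6° − (1.5°)| = 45.1°.

45.1°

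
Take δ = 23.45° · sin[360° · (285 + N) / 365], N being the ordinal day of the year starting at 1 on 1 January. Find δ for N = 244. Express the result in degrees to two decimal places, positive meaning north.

360 × (285 + 244) / 365 = 521.753°; sin(521.753°) = 0.3131.
δ = 23.45 × 0.3131 = 7.342° ≈ +7.34°.

+7.34°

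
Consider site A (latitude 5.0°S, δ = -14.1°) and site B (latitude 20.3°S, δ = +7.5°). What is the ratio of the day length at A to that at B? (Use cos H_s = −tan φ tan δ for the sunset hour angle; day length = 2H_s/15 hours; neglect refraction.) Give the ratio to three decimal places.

1.046

A: H_s = arccos(−tan -5.0° · tan -14.1°) = 91.26°, so 2H_s/15 = 12.1680 h.
B: H_s = arccos(−tan -20.3° · tan 7.5°) = 87.21°, so 2H_s/15 = 11.6280 h.
Ratio A/B = 12.1680 / 11.6280 = 1.0464.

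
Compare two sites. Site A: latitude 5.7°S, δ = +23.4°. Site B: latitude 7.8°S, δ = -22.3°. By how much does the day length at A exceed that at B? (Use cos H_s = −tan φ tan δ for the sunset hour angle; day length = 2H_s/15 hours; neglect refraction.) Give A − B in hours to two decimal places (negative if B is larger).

-0.76 h

A: H_s = arccos(−tan -5.7° · tan 23.4°) = 87.52°, so 2H_s/15 = 11.6693 h.
B: H_s = arccos(−tan -7.8° · tan -22.3°) = 93.22°, so 2H_s/15 = 12.4293 h.
A − B = 11.6693 − 12.4293 = -0.7600 h.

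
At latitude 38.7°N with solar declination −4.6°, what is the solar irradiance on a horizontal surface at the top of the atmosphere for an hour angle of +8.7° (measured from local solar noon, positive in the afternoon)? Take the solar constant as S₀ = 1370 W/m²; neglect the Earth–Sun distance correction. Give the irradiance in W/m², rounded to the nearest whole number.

cos θ_z = sin φ sin δ + cos φ cos δ cos H = (0.6252)(-0.0802) + (0.7804)(0.9968)(0.9885) = 0.7188.
Top-of-atmosphere irradiance = S₀ cos θ_z = 1370 × 0.7188 = 984.76 W/m².

985 W/m²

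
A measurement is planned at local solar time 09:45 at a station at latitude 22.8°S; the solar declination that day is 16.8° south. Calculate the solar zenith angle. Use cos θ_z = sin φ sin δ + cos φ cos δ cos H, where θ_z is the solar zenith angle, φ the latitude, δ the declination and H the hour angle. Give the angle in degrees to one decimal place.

32.2°

Hour angle H = 15° × (9.75 − 12) = -33.75°.
cos θ_z = sin φ sin δ + cos φ cos δ cos H = (-0.3875)(-0.2890) + (0.9219)(0.9573)(0.8315) = 0.8458.
θ_z = arccos(0.8458) = 32.24°.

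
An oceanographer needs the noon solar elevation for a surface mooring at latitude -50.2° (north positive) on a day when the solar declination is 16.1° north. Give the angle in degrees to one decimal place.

23.7°

At local solar noon the hour angle is zero, so the elevation is 90° − |φ − δ| = 90° − |-50.2° − (16.1°)| = 90° − 66.3° = 23.7°.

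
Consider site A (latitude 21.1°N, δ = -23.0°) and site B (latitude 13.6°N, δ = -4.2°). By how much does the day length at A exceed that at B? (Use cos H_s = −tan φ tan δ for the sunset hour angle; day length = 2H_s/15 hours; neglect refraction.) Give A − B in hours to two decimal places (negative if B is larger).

-1.12 h

A: H_s = arccos(−tan 21.1° · tan -23.0°) = 80.57°, so 2H_s/15 = 10.7427 h.
B: H_s = arccos(−tan 13.6° · tan -4.2°) = 88.98°, so 2H_s/15 = 11.8640 h.
A − B = 10.7427 − 11.8640 = -1.1213 h.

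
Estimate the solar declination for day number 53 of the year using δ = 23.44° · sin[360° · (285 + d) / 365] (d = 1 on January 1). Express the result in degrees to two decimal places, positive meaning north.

-10.51°

360 × (285 + 53) / 365 = 333.370°; sin(333.370°) = -0.4482.
δ = 23.44 × -0.4482 = -10.506° ≈ -10.51°.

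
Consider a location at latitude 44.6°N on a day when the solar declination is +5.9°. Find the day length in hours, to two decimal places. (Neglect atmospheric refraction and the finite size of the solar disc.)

12.78 hours

cos H_s = −tan(44.6°) · tan(5.9°) = -0.1019, so H_s = arccos(-0.1019) = 95.85°.
Day length = 2 H_s / 15° h⁻¹ = 191.70° / 15 = 12.780 h.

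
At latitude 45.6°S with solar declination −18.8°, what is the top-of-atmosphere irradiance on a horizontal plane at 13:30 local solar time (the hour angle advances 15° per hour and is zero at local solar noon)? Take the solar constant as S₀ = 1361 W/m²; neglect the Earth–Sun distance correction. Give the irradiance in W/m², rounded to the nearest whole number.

Hour angle H = 15° × (13.5 − 12) = 22.50°.
cos θ_z = sin(-45.6°) sin(-18.8°) + cos(-45.6°) cos(-18.8°) cos(22.50°) = 0.2303 + 0.6119 = 0.8422.
Top-of-atmosphere irradiance = S₀ cos θ_z = 1361 × 0.8422 = 1146.23 W/m².

1146 W/m²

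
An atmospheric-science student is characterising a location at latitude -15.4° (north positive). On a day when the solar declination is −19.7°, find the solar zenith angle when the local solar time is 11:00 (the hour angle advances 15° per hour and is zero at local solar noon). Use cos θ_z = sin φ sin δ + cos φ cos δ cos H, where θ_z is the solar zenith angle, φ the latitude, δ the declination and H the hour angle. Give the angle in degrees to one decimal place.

14.9°

Hour angle H = 15° × (11 − 12) = -15.00°.
cos θ_z = sin φ sin δ + cos φ cos δ cos H = (-0.2656)(-0.3371) + (0.9641)(0.9415)(0.9659) = 0.9663.
θ_z = arccos(0.9663) = 14.92°.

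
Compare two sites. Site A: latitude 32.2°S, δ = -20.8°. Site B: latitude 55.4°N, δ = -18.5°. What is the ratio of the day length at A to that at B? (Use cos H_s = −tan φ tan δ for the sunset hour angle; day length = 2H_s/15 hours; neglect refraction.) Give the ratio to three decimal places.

A: H_s = arccos(−tan -32.2° · tan -20.8°) = 103.84°, so 2H_s/15 = 13.8453 h.
B: H_s = arccos(−tan 55.4° · tan -18.5°) = 60.99°, so 2H_s/15 = 8.1320 h.
Ratio A/B = 13.8453 / 8.1320 = 1.7026.

1.703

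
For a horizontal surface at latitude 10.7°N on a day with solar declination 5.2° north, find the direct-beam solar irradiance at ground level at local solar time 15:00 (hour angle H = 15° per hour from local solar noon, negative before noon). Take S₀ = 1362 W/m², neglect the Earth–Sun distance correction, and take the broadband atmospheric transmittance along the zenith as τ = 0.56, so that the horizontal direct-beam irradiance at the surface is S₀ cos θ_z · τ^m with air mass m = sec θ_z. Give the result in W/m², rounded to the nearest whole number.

Hour angle H = 15° × (15 − 12) = 45.00°.
With φ = 10.7°, δ = 5.2°, H = 45.00°: sin φ sin δ = 0.0168, cos φ cos δ cos H = 0.6920, so cos θ_z = 0.7088.
Air mass m = 1/cos θ_z = 1/0.7088 = 1.411; τ^m = 0.56^1.411 = 0.4413.
Surface direct beam = 1362 × 0.7088 × 0.4413 = 426.02 W/m².

426 W/m²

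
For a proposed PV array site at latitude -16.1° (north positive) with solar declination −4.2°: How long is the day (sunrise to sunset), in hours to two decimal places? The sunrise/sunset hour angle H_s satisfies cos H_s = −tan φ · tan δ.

The sunset hour angle satisfies cos H_s = −tan φ tan δ = -0.0212, giving H_s = 91.21°.
Day length = 2 H_s / 15° h⁻¹ = 182.42° / 15 = 12.161 h.

12.16 hours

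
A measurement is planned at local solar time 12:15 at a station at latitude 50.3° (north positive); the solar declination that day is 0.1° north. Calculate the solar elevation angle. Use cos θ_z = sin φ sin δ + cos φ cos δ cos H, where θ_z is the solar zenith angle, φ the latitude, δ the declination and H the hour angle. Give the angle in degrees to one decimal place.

39.7°

Hour angle H = 15° × (12.25 − 12) = 3.75°.
With φ = 50.3°, δ = 0.1°, H = 3.75°: sin φ sin δ = 0.0013, cos φ cos δ cos H = 0.6374, so cos θ_z = 0.6387.
θ_z = arccos(0.6387) = 50.31°, so the elevation is 90° − 50.31° = 39.69°.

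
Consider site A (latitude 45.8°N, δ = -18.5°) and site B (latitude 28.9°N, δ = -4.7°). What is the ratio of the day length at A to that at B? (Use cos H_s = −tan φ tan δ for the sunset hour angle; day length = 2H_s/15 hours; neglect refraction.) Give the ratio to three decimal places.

A: H_s = arccos(−tan 45.8° · tan -18.5°) = 69.87°, so 2H_s/15 = 9.3160 h.
B: H_s = arccos(−tan 28.9° · tan -4.7°) = 87.40°, so 2H_s/15 = 11.6533 h.
Ratio A/B = 9.3160 / 11.6533 = 0.7994.

0.799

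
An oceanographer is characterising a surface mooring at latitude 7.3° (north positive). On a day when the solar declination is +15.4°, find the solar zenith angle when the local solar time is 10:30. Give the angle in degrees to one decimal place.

23.5°

Hour angle H = 15° × (10.5 − 12) = -22.50°.
cos θ_z = sin(7.3°) sin(15.4°) + cos(7.3°) cos(15.4°) cos(-22.50°) = 0.0337 + 0.8835 = 0.9172.
θ_z = arccos(0.9172) = 23.48°.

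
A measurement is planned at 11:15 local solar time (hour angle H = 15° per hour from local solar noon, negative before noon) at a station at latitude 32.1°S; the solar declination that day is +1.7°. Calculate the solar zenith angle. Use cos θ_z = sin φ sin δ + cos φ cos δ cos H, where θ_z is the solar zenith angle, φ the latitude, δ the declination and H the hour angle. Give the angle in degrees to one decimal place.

Hour angle H = 15° × (11.25 − 12) = -11.25°.
cos θ_z = sin(-32.1°) sin(1.7°) + cos(-32.1°) cos(1.7°) cos(-11.25°) = -0.0158 + 0.8305 = 0.8147.
θ_z = arccos(0.8147) = 35.44°.

35.4°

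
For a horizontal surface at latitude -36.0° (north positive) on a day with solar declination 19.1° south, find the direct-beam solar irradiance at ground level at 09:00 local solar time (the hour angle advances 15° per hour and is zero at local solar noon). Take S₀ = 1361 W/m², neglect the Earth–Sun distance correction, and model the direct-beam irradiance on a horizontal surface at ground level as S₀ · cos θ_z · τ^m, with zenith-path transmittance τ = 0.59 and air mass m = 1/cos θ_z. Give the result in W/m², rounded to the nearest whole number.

486 W/m²

Hour angle H = 15° × (9 − 12) = -45.00°.
With φ = -36.0°, δ = -19.1°, H = -45.00°: sin φ sin δ = 0.1923, cos φ cos δ cos H = 0.5406, so cos θ_z = 0.7329.
Air mass m = 1/cos θ_z = 1/0.7329 = 1.364; τ^m = 0.59^1.364 = 0.4869.
Surface direct beam = 1361 × 0.7329 × 0.4869 = 485.67 W/m².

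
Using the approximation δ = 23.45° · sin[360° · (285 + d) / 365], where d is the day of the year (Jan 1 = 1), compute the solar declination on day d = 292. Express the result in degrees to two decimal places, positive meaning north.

-11.40°

360 × (285 + 292) / 365 = 569.096°; sin(569.096°) = -0.4863.
δ = 23.45 × -0.4863 = -11.404° ≈ -11.40°.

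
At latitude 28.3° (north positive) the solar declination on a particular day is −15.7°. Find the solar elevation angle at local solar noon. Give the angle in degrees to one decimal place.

At local solar noon the hour angle is zero, so the elevation is 90° − |φ − δ| = 90° − |28.3° − (-15.7°)| = 90° − 44.0° = 46.0°.

46.0°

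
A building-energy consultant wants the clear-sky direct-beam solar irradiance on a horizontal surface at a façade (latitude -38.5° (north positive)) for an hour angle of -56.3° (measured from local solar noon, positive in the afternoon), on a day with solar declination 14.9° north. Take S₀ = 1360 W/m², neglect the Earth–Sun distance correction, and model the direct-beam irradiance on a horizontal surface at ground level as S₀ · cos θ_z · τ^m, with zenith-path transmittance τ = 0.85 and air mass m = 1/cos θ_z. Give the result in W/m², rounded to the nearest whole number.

With φ = -38.5°, δ = 14.9°, H = -56.30°: sin φ sin δ = -0.1601, cos φ cos δ cos H = 0.4196, so cos θ_z = 0.2595.
Air mass m = 1/cos θ_z = 1/0.2595 = 3.854; τ^m = 0.85^3.854 = 0.5345.
Surface direct beam = 1360 × 0.2595 × 0.5345 = 188.64 W/m².

189 W/m²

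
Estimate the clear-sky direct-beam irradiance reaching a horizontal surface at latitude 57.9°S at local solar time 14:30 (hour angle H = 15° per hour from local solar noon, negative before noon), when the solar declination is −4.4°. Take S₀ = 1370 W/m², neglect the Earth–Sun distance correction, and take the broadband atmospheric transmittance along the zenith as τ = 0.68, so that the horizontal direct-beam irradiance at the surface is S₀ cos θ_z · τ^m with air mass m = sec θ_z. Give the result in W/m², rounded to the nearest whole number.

300 W/m²

Hour angle H = 15° × (14.5 − 12) = 37.50°.
With φ = -57.9°, δ = -4.4°, H = 37.50°: sin φ sin δ = 0.0650, cos φ cos δ cos H = 0.4203, so cos θ_z = 0.4853.
Air mass m = 1/cos θ_z = 1/0.4853 = 2.061; τ^m = 0.68^2.061 = 0.4516.
Surface direct beam = 1370 × 0.4853 × 0.4516 = 300.25 W/m².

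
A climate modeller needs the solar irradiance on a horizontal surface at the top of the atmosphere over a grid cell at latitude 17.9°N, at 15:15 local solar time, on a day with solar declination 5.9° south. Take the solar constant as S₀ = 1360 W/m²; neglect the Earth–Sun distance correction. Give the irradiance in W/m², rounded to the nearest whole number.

806 W/m²

Hour angle H = 15° × (15.25 − 12) = 48.75°.
cos θ_z = sin φ sin δ + cos φ cos δ cos H = (0.3074)(-0.1028) + (0.9516)(0.9947)(0.6593) = 0.5925.
Top-of-atmosphere irradiance = S₀ cos θ_z = 1360 × 0.5925 = 805.80 W/m².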